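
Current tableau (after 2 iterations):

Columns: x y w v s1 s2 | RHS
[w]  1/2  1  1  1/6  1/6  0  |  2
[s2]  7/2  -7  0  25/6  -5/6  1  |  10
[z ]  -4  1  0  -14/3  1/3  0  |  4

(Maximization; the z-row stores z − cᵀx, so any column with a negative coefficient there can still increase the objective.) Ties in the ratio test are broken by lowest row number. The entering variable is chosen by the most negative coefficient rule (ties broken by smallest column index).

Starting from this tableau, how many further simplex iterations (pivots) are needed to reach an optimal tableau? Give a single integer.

2

pivot: v in, s2 out → z = 76/5
pivot: y in, w out → z = 95/4
No improving column remains; optimal.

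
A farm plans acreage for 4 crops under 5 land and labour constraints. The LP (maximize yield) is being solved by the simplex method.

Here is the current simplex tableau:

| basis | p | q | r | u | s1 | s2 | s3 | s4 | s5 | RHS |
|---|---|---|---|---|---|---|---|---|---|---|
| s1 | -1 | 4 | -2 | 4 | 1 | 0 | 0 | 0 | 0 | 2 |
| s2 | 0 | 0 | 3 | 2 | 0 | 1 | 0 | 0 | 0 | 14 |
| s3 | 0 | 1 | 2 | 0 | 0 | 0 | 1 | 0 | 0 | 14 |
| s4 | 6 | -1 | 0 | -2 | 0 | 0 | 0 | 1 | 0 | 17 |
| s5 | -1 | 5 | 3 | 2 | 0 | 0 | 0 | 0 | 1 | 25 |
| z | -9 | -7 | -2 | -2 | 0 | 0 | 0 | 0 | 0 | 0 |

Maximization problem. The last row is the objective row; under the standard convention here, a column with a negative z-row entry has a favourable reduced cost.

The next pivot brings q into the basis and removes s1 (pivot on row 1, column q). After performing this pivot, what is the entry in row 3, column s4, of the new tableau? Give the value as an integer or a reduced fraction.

Pivot element is row 1, column q: 4.
Normalize row 1: new (row 1, s4) = 0/4 = 0.
row 3 ← row 3 − 1·(new row 1): 0 − 1·0 = 0.

0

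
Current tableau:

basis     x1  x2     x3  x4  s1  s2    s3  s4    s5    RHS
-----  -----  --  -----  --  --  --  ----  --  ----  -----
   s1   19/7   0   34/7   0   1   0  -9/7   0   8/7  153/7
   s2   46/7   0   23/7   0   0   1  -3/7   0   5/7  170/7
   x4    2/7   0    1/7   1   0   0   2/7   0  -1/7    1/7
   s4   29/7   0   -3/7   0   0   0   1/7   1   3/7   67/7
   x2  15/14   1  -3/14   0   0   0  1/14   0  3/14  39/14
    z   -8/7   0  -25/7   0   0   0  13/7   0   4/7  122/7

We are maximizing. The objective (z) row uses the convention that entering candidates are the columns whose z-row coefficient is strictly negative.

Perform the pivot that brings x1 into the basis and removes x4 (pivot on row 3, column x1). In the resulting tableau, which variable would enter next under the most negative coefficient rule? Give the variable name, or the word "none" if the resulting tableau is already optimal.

x3

Pivot element 2/7. New z-row = old z-row − (-8/7)·(row 3/(2/7)).
Updated z-row coefficients: x1: 0, x2: 0, x3: -3, x4: 4, s1: 0, s2: 0, s3: 3, s4: 0, s5: 0.
The most negative is -3 in column x3, so x3 would enter next.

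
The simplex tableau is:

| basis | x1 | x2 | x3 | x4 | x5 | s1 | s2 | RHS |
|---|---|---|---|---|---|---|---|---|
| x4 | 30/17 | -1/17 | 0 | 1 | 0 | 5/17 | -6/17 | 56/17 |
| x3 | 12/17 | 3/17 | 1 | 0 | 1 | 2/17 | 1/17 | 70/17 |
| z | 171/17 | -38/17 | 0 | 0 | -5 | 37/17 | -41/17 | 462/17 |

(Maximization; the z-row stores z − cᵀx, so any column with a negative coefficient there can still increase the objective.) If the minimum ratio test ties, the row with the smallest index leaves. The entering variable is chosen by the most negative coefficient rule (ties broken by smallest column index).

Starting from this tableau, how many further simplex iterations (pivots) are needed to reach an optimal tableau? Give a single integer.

pivot: x5 in, x3 out → z = 812/17
pivot: s2 in, x5 out → z = 196
No improving column remains; optimal.

2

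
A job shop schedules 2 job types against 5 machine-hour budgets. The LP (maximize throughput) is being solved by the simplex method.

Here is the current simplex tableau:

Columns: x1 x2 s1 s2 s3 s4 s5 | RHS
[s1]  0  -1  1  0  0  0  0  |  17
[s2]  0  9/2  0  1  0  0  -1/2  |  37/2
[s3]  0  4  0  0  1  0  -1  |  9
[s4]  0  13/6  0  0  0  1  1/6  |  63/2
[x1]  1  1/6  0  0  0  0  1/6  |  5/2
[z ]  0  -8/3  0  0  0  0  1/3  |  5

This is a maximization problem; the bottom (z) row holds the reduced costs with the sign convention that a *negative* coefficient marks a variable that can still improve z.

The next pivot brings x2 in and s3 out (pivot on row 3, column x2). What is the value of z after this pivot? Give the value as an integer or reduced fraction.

11

Minimum ratio for x2: 9/4 = 9/4.
z changes by −(z-row coeff of x2)·ratio = −(-8/3)·(9/4) = 6.
New z = 5 + 6 = 11.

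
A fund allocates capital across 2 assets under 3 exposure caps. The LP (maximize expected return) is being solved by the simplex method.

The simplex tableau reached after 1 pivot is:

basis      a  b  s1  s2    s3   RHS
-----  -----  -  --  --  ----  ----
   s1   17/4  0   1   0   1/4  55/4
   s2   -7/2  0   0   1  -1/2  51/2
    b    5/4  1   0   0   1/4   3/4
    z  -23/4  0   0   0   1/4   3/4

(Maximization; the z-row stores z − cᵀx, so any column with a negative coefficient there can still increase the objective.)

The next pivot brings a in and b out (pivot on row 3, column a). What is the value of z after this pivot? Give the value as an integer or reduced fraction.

21/5

Minimum ratio for a: (3/4)/(5/4) = 3/5.
z changes by −(z-row coeff of a)·ratio = −(-23/4)·(3/5) = 69/20.
New z = 3/4 + (69/20) = 21/5.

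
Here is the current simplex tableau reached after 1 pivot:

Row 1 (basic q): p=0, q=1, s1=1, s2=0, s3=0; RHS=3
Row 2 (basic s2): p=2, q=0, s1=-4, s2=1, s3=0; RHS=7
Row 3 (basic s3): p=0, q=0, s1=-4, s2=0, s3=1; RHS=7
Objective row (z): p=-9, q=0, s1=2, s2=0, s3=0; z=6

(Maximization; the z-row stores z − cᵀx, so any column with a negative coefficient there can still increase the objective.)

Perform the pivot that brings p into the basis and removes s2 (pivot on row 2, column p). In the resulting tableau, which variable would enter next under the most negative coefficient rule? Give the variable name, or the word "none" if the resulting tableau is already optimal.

Pivot element 2. New z-row = old z-row − (-9)·(row 2/2).
Updated z-row coefficients: p: 0, q: 0, s1: -16, s2: 9/2, s3: 0.
The most negative is -16 in column s1, so s1 would enter next.

s1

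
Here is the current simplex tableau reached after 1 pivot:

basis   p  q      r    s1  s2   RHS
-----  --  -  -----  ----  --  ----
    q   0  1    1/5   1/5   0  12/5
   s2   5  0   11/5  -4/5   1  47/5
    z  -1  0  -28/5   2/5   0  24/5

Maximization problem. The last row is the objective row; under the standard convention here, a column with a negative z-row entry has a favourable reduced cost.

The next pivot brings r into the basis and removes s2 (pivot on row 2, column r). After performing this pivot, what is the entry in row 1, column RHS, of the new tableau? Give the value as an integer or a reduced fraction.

17/11

Pivot element is row 2, column r: 11/5.
Normalize row 2: new (row 2, RHS) = (47/5)/(11/5) = 47/11.
row 1 ← row 1 − (1/5)·(new row 2): 12/5 − (1/5)·(47/11) = 17/11.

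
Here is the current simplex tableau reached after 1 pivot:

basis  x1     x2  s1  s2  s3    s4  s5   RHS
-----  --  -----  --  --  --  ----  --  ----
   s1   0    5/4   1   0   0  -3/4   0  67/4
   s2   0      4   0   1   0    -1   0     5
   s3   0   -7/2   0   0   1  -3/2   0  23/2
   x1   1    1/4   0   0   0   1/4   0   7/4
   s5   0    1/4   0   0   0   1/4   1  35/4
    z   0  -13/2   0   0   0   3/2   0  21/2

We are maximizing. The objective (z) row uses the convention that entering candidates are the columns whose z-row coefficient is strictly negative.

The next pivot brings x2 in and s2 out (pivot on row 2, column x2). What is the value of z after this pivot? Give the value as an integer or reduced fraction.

149/8

Minimum ratio for x2: 5/4 = 5/4.
z changes by −(z-row coeff of x2)·ratio = −(-13/2)·(5/4) = 65/8.
New z = 21/2 + (65/8) = 149/8.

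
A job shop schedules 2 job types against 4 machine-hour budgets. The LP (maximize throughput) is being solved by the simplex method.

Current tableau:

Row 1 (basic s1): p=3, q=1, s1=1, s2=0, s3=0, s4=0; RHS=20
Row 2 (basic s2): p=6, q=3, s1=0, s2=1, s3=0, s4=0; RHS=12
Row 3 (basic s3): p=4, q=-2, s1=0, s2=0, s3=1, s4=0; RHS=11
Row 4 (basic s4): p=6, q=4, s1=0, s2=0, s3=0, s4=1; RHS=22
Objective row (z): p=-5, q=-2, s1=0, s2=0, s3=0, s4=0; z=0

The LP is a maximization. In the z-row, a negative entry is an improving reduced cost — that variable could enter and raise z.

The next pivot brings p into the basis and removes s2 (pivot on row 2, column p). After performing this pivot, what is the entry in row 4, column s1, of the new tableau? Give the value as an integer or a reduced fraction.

Pivot element is row 2, column p: 6.
Normalize row 2: new (row 2, s1) = 0/6 = 0.
row 4 ← row 4 − 6·(new row 2): 0 − 6·0 = 0.

0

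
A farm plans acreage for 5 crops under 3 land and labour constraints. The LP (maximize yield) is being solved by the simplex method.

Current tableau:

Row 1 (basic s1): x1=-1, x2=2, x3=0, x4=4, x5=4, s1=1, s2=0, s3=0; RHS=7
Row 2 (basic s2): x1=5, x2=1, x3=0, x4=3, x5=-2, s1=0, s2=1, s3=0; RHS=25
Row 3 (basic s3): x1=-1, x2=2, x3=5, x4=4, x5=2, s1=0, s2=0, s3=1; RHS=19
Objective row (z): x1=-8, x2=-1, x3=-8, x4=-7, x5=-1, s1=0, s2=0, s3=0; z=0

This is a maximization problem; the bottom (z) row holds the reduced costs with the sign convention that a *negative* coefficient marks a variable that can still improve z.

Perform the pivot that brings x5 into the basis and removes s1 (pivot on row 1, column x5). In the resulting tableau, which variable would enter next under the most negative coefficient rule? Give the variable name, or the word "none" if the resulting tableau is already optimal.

x1

Pivot element 4. New z-row = old z-row − (-1)·(row 1/4).
Updated z-row coefficients: x1: -33/4, x2: -1/2, x3: -8, x4: -6, x5: 0, s1: 1/4, s2: 0, s3: 0.
The most negative is -33/4 in column x1, so x1 would enter next.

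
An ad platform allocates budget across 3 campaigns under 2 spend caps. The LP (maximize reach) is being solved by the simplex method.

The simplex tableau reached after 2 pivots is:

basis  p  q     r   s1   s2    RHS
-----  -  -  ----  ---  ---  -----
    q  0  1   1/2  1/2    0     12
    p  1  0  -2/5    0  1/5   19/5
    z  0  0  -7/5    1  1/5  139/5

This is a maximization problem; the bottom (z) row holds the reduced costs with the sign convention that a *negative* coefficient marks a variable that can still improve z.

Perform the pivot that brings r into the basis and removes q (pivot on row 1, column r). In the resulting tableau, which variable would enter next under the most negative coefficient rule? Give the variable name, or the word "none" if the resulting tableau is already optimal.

none

Pivot element 1/2. New z-row = old z-row − (-7/5)·(row 1/(1/2)).
Updated z-row coefficients: p: 0, q: 14/5, r: 0, s1: 12/5, s2: 1/5.
No coefficient is strictly negative; the tableau after this pivot is optimal.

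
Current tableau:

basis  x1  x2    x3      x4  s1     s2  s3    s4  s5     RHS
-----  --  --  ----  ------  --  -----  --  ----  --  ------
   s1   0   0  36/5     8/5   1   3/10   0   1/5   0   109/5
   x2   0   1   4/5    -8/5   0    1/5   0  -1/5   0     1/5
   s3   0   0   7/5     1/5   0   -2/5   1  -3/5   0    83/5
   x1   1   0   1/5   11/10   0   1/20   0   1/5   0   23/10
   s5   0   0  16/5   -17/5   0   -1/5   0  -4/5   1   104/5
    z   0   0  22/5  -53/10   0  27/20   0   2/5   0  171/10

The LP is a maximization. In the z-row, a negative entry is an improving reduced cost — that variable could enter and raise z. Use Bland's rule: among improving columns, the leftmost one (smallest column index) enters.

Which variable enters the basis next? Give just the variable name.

Objective-row coefficients: x1: 0, x2: 0, x3: 22/5, x4: -53/10, s1: 0, s2: 27/20, s3: 0, s4: 2/5, s5: 0.
Improving columns: x4. Bland's rule picks the smallest column index → x4.

x4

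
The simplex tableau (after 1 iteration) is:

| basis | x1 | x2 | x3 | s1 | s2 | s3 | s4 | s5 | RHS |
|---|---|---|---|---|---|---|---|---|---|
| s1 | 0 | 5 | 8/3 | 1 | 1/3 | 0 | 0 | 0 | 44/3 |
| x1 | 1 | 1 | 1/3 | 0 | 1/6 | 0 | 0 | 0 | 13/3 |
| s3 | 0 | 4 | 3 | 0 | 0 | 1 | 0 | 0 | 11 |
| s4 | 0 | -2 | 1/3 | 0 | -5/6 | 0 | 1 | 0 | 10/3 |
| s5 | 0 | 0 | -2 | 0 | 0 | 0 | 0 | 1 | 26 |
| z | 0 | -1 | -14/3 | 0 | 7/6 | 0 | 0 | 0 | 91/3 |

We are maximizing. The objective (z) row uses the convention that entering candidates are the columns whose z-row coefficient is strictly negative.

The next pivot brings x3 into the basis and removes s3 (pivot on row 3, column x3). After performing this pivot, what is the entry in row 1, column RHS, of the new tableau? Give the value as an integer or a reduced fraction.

Pivot element is row 3, column x3: 3.
Normalize row 3: new (row 3, RHS) = 11/3 = 11/3.
row 1 ← row 1 − (8/3)·(new row 3): 44/3 − (8/3)·(11/3) = 44/9.

44/9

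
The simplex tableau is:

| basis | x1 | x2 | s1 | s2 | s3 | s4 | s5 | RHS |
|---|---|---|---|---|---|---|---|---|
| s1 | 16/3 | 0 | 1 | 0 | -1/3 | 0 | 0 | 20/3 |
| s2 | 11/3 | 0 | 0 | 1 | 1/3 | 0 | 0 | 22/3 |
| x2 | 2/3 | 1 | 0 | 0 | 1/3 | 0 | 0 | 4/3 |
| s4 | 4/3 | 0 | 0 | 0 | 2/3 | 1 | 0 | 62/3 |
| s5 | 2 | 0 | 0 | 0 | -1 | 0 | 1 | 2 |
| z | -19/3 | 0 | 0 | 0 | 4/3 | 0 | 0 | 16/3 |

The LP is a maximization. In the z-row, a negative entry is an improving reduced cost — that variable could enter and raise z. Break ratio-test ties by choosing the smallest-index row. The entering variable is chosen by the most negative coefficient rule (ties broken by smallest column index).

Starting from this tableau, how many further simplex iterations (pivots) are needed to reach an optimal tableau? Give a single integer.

pivot: x1 in, s5 out → z = 35/3
pivot: s3 in, s1 out → z = 89/7
No improving column remains; optimal.

2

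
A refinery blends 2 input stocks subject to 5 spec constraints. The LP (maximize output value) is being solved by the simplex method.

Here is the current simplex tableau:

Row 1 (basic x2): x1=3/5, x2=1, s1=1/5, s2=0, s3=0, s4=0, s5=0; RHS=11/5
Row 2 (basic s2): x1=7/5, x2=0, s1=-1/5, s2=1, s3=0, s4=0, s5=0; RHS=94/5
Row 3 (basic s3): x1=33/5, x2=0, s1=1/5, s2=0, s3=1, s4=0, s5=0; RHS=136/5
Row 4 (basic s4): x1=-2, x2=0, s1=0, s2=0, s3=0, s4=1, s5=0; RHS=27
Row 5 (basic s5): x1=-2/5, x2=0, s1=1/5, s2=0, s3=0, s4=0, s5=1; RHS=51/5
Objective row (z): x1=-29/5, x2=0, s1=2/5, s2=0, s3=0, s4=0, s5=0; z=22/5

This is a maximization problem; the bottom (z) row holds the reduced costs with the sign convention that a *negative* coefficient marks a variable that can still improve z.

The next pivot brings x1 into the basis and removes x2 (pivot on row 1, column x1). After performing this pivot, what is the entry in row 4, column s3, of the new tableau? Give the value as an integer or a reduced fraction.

Pivot element is row 1, column x1: 3/5.
Normalize row 1: new (row 1, s3) = 0/(3/5) = 0.
row 4 ← row 4 − (-2)·(new row 1): 0 − (-2)·0 = 0.

0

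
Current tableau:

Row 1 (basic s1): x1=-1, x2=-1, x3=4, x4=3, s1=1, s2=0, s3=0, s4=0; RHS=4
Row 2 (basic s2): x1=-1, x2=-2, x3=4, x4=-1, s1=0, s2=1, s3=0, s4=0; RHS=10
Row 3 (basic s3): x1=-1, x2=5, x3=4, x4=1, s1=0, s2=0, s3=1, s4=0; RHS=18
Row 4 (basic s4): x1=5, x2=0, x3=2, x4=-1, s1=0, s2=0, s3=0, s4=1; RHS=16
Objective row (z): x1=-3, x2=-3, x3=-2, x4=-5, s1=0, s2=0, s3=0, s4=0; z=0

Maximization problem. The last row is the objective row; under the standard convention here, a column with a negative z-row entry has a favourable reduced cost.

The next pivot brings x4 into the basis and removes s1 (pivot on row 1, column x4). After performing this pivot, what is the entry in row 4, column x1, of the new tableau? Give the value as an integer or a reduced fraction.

14/3

Pivot element is row 1, column x4: 3.
Normalize row 1: new (row 1, x1) = (-1)/3 = -1/3.
row 4 ← row 4 − (-1)·(new row 1): 5 − (-1)·(-1/3) = 14/3.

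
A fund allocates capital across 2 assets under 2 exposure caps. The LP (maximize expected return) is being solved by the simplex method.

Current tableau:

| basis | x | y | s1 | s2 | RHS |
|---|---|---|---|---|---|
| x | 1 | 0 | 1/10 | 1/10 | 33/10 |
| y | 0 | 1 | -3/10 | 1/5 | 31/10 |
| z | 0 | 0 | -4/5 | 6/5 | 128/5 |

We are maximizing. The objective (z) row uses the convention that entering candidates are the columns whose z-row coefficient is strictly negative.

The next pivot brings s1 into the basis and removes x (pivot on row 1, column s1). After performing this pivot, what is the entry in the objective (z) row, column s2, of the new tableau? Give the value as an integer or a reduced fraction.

2

Pivot element is row 1, column s1: 1/10.
Normalize row 1: new (row 1, s2) = (1/10)/(1/10) = 1.
z-row ← z-row − (-4/5)·(new row 1): 6/5 − (-4/5)·1 = 2.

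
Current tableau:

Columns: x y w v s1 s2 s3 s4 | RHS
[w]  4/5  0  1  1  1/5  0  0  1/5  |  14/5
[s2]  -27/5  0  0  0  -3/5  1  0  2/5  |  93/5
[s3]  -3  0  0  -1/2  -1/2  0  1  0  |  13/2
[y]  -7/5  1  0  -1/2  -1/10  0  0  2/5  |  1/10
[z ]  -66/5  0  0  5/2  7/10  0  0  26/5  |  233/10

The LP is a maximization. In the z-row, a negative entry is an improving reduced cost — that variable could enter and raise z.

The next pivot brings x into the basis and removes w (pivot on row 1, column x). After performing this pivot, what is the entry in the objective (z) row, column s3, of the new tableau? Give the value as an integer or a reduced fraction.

0

Pivot element is row 1, column x: 4/5.
Normalize row 1: new (row 1, s3) = 0/(4/5) = 0.
z-row ← z-row − (-66/5)·(new row 1): 0 − (-66/5)·0 = 0.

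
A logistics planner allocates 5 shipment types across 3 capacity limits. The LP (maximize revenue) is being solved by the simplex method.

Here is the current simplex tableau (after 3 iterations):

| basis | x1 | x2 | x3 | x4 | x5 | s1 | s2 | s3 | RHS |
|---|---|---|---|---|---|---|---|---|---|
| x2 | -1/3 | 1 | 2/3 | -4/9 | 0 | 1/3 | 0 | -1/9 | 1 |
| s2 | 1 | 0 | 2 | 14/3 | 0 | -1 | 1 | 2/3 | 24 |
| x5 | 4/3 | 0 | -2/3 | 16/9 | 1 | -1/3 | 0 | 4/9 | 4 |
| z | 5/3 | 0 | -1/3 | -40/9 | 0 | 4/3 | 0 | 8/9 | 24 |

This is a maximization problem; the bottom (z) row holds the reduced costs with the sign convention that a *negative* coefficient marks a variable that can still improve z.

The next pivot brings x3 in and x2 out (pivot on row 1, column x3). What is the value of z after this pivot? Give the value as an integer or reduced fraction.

49/2

Minimum ratio for x3: 1/(2/3) = 3/2.
z changes by −(z-row coeff of x3)·ratio = −(-1/3)·(3/2) = 1/2.
New z = 24 + (1/2) = 49/2.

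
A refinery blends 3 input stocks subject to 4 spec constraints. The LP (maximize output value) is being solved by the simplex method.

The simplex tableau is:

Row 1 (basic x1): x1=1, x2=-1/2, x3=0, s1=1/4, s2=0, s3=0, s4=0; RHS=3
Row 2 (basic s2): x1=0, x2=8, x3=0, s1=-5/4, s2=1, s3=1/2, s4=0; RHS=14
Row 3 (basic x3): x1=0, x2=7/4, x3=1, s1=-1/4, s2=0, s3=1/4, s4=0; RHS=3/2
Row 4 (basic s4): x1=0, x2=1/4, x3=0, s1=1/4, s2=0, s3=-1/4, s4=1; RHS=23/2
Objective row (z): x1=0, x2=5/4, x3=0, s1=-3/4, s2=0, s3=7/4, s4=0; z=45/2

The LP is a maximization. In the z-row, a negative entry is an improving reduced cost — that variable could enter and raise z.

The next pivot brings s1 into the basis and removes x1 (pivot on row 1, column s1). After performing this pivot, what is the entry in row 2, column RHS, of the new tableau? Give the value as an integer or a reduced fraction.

29

Pivot element is row 1, column s1: 1/4.
Normalize row 1: new (row 1, RHS) = 3/(1/4) = 12.
row 2 ← row 2 − (-5/4)·(new row 1): 14 − (-5/4)·12 = 29.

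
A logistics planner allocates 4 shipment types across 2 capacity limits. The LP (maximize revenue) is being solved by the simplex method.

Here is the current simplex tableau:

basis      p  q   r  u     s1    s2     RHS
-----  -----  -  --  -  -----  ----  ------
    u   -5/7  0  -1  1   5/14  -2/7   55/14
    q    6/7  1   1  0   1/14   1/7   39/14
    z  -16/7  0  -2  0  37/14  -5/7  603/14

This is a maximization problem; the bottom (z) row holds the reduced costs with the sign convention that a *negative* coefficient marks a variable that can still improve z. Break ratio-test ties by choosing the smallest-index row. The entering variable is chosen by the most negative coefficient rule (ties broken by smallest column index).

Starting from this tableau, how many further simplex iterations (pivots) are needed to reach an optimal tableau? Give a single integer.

pivot: p in, q out → z = 101/2
pivot: s2 in, p out → z = 57
No improving column remains; optimal.

2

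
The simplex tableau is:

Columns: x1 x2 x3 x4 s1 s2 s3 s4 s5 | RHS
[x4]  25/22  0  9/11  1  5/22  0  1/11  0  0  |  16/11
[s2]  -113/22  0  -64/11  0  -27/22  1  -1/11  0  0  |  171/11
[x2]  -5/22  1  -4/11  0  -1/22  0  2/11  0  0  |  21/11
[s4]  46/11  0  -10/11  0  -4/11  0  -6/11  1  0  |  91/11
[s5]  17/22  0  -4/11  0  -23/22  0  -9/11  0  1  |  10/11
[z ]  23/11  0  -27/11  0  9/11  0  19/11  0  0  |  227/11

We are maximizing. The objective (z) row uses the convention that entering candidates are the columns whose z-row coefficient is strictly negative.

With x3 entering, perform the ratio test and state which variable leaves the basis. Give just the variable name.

Ratios: row 1 (x4): (16/11)/(9/11) = 16/9; row 2 (s2): entry -64/11 ≤ 0, skip; row 3 (x2): entry -4/11 ≤ 0, skip; row 4 (s4): entry -10/11 ≤ 0, skip; row 5 (s5): entry -4/11 ≤ 0, skip.
Minimum ratio 16/9 is in the x4 row, so x4 leaves.

x4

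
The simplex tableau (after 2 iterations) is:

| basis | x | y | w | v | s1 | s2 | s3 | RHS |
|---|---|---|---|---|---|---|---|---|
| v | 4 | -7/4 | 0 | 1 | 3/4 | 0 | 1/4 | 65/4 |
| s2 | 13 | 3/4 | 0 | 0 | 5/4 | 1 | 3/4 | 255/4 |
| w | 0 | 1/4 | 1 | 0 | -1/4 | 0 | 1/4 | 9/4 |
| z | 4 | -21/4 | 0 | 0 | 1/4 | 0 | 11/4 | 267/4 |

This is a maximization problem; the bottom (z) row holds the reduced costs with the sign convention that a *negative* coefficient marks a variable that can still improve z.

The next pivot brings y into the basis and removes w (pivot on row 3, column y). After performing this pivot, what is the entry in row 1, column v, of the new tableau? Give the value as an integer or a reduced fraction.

1

Pivot element is row 3, column y: 1/4.
Normalize row 3: new (row 3, v) = 0/(1/4) = 0.
row 1 ← row 1 − (-7/4)·(new row 3): 1 − (-7/4)·0 = 1.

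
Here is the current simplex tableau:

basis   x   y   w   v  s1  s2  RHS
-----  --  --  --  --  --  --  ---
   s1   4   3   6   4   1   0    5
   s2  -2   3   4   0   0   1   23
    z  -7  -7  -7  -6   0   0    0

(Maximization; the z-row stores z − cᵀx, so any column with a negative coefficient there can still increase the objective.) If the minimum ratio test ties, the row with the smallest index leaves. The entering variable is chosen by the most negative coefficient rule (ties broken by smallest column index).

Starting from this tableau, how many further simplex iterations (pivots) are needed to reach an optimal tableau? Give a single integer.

pivot: x in, s1 out → z = 35/4
pivot: y in, x out → z = 35/3
No improving column remains; optimal.

2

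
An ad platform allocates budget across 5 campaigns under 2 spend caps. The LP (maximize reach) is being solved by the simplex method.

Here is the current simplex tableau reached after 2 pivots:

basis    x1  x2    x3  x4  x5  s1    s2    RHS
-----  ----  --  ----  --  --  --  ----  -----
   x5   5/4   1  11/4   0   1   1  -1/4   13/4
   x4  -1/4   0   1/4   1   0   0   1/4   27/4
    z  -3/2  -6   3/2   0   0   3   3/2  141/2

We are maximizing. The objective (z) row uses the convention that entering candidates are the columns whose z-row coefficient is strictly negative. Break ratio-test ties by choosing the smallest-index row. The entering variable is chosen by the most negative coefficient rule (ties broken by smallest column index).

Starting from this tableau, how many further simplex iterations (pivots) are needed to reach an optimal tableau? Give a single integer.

pivot: x2 in, x5 out → z = 90
No improving column remains; optimal.

1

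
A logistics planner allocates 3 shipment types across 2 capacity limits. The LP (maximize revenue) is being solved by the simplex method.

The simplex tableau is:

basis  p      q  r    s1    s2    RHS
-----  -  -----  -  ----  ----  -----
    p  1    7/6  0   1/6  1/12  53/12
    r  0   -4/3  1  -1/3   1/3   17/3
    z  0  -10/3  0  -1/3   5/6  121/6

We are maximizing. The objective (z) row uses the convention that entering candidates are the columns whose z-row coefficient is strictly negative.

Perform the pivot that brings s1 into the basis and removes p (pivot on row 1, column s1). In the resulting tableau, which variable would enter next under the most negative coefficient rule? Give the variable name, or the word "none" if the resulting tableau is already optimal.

Pivot element 1/6. New z-row = old z-row − (-1/3)·(row 1/(1/6)).
Updated z-row coefficients: p: 2, q: -1, r: 0, s1: 0, s2: 1.
The most negative is -1 in column q, so q would enter next.

q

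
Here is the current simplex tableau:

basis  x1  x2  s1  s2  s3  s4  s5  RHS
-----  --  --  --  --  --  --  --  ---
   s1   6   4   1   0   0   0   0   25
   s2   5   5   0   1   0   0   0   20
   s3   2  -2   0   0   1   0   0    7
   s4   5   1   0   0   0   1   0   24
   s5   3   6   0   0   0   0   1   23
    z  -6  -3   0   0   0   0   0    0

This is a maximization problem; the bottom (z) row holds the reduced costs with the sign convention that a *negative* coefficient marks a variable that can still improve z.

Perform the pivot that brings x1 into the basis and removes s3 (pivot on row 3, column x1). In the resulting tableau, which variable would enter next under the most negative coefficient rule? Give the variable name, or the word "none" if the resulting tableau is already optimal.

Pivot element 2. New z-row = old z-row − (-6)·(row 3/2).
Updated z-row coefficients: x1: 0, x2: -9, s1: 0, s2: 0, s3: 3, s4: 0, s5: 0.
The most negative is -9 in column x2, so x2 would enter next.

x2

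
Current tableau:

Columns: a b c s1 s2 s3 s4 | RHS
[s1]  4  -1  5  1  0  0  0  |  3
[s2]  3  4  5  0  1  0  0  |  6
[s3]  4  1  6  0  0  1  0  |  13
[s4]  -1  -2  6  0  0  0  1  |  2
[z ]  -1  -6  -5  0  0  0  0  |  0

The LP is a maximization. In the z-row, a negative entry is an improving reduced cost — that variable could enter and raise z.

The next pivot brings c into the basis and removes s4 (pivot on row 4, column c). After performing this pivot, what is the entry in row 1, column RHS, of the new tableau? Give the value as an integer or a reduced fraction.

Pivot element is row 4, column c: 6.
Normalize row 4: new (row 4, RHS) = 2/6 = 1/3.
row 1 ← row 1 − 5·(new row 4): 3 − 5·(1/3) = 4/3.

4/3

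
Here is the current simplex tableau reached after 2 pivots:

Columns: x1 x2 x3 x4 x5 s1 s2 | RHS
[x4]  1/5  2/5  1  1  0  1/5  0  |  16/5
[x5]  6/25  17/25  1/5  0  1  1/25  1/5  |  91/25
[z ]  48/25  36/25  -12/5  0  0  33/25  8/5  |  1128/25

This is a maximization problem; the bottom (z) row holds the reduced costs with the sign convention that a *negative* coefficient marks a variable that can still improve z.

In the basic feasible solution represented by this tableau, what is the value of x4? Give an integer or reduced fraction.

x4 is basic (row 1); its value is the RHS of that row: 16/5.

16/5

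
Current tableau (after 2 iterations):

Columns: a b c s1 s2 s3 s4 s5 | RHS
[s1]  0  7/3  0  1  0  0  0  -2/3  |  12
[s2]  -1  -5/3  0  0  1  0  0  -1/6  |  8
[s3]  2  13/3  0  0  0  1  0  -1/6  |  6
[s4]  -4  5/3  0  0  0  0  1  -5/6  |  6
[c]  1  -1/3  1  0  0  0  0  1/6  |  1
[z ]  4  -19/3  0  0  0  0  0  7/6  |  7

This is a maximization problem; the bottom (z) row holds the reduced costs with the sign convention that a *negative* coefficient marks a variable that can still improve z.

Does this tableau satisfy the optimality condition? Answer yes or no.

Column b has objective-row coefficient -19/3, which is negative; an improving pivot exists, so not yet optimal.

no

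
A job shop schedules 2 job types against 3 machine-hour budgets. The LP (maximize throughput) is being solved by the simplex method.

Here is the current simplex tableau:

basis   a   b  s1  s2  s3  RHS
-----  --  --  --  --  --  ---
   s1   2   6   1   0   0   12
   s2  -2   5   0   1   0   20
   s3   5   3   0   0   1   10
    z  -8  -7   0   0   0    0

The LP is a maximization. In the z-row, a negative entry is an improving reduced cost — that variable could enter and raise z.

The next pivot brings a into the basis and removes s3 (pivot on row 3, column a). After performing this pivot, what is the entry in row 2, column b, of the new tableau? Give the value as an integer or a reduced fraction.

31/5

Pivot element is row 3, column a: 5.
Normalize row 3: new (row 3, b) = 3/5 = 3/5.
row 2 ← row 2 − (-2)·(new row 3): 5 − (-2)·(3/5) = 31/5.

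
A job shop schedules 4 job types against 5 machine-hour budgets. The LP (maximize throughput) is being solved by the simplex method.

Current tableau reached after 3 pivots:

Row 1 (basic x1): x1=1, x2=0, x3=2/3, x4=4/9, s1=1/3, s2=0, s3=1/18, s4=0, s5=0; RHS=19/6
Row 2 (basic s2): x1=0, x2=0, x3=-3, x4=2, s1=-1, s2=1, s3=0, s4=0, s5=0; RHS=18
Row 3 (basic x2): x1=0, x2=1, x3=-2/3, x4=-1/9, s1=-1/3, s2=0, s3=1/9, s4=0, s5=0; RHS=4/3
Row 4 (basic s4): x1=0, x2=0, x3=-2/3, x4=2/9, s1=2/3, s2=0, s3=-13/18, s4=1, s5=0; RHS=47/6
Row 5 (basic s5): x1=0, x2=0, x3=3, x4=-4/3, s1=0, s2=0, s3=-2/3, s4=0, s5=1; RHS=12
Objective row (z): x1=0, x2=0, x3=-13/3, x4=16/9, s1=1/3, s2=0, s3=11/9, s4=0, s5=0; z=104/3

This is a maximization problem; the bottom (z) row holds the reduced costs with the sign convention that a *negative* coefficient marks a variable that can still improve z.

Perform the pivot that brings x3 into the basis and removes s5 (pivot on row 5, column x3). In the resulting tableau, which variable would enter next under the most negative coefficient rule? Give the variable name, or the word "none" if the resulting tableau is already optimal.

Pivot element 3. New z-row = old z-row − (-13/3)·(row 5/3).
Updated z-row coefficients: x1: 0, x2: 0, x3: 0, x4: -4/27, s1: 1/3, s2: 0, s3: 7/27, s4: 0, s5: 13/9.
The most negative is -4/27 in column x4, so x4 would enter next.

x4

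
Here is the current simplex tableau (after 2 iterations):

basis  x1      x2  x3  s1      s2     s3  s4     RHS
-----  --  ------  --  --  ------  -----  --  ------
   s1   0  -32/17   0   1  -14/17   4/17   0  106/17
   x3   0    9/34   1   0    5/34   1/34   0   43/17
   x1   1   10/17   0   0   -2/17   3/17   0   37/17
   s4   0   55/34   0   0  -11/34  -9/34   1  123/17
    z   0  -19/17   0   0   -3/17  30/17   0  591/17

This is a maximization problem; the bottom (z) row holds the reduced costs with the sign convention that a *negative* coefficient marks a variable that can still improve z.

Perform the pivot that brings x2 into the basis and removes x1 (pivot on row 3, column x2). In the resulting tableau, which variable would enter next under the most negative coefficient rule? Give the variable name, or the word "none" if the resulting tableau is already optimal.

Pivot element 10/17. New z-row = old z-row − (-19/17)·(row 3/(10/17)).
Updated z-row coefficients: x1: 19/10, x2: 0, x3: 0, s1: 0, s2: -2/5, s3: 21/10, s4: 0.
The most negative is -2/5 in column s2, so s2 would enter next.

s2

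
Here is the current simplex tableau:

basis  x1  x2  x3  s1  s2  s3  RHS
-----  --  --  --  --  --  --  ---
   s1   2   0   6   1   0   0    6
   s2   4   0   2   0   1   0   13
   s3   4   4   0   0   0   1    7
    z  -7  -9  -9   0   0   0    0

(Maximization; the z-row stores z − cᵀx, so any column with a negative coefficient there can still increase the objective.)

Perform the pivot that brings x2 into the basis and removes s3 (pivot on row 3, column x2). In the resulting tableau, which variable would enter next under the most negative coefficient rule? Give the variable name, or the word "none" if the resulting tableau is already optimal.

Pivot element 4. New z-row = old z-row − (-9)·(row 3/4).
Updated z-row coefficients: x1: 2, x2: 0, x3: -9, s1: 0, s2: 0, s3: 9/4.
The most negative is -9 in column x3, so x3 would enter next.

x3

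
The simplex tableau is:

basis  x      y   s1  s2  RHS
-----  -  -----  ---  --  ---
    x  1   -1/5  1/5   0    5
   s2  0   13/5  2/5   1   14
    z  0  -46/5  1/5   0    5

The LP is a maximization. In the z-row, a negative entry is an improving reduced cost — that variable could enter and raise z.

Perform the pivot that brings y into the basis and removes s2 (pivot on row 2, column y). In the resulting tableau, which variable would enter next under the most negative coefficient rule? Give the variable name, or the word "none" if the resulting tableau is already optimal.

none

Pivot element 13/5. New z-row = old z-row − (-46/5)·(row 2/(13/5)).
Updated z-row coefficients: x: 0, y: 0, s1: 21/13, s2: 46/13.
No coefficient is strictly negative; the tableau after this pivot is optimal.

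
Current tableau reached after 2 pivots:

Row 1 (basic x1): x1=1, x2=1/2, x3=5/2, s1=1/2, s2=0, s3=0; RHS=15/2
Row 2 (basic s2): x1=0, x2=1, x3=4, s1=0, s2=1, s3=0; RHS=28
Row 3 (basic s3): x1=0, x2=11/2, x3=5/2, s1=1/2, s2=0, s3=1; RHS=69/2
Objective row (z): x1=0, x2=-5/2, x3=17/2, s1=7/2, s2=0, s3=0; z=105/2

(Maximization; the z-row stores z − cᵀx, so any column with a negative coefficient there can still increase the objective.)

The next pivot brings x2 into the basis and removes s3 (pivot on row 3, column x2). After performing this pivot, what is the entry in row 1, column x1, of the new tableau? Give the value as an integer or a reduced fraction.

1

Pivot element is row 3, column x2: 11/2.
Normalize row 3: new (row 3, x1) = 0/(11/2) = 0.
row 1 ← row 1 − (1/2)·(new row 3): 1 − (1/2)·0 = 1.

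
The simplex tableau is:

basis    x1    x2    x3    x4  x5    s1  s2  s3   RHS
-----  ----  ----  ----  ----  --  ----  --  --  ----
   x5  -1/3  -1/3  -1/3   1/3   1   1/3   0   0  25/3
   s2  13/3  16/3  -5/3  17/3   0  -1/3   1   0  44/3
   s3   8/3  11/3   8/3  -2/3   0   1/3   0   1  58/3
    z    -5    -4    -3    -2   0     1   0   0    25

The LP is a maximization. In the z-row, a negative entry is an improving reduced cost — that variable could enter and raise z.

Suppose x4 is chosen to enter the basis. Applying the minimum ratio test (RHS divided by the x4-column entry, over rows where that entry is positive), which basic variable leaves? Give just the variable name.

Ratios: row 1 (x5): (25/3)/(1/3) = 25; row 2 (s2): (44/3)/(17/3) = 44/17; row 3 (s3): entry -2/3 ≤ 0, skip.
Minimum ratio 44/17 is in the s2 row, so s2 leaves.

s2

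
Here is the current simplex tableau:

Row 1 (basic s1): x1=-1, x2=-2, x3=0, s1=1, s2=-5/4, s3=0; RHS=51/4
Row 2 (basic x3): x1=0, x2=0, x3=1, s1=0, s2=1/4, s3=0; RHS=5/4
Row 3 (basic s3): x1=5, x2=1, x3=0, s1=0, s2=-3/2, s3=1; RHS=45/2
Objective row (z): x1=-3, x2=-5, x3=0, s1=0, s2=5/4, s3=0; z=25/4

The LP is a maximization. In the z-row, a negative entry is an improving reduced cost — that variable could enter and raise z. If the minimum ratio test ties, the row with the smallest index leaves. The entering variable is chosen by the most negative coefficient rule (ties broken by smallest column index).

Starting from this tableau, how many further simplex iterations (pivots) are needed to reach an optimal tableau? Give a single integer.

pivot: x2 in, s3 out → z = 475/4
pivot: s2 in, x3 out → z = 150
No improving column remains; optimal.

2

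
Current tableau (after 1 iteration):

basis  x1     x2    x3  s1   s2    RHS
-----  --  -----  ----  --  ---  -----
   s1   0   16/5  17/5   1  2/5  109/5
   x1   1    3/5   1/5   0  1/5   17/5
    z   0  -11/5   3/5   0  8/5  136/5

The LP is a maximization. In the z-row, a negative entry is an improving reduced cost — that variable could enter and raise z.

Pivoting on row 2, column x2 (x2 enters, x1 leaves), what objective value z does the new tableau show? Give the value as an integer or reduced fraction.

119/3

Minimum ratio for x2: (17/5)/(3/5) = 17/3.
z changes by −(z-row coeff of x2)·ratio = −(-11/5)·(17/3) = 187/15.
New z = 136/5 + (187/15) = 119/3.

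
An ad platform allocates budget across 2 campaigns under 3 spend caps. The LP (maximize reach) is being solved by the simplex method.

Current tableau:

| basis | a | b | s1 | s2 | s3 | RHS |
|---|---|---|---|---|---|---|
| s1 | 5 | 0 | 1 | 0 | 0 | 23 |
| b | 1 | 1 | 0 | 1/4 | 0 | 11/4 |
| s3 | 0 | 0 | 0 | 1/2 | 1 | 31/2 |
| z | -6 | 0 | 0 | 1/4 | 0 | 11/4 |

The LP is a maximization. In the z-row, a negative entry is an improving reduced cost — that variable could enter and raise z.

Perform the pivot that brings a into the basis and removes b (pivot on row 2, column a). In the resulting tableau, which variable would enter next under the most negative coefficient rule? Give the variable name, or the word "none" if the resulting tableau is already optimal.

none

Pivot element 1. New z-row = old z-row − (-6)·(row 2/1).
Updated z-row coefficients: a: 0, b: 6, s1: 0, s2: 7/4, s3: 0.
No coefficient is strictly negative; the tableau after this pivot is optimal.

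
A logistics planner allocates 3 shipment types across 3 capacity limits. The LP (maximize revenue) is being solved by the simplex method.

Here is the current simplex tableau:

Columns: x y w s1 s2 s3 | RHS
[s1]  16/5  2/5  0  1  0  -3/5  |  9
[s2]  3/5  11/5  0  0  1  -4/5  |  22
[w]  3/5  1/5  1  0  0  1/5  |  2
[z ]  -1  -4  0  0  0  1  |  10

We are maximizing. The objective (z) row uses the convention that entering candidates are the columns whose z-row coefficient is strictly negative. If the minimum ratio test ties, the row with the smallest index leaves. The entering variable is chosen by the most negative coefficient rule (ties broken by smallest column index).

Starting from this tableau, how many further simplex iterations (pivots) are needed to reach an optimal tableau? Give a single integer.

2

pivot: y in, s2 out → z = 50
pivot: s3 in, w out → z = 50
No improving column remains; optimal.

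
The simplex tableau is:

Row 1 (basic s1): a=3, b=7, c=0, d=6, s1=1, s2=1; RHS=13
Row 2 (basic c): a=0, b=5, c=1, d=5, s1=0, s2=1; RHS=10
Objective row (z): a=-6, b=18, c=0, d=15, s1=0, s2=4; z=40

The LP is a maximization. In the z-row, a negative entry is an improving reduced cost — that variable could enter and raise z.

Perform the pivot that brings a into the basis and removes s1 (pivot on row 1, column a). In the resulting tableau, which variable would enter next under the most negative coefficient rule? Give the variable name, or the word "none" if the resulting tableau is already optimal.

none

Pivot element 3. New z-row = old z-row − (-6)·(row 1/3).
Updated z-row coefficients: a: 0, b: 32, c: 0, d: 27, s1: 2, s2: 6.
No coefficient is strictly negative; the tableau after this pivot is optimal.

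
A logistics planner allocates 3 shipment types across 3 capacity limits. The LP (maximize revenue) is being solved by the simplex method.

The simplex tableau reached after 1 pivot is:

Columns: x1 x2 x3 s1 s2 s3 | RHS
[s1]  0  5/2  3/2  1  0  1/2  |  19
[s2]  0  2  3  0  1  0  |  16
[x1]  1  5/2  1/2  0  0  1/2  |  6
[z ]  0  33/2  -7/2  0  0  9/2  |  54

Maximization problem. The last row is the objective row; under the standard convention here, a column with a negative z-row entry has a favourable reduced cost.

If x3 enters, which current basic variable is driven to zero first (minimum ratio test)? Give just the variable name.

Ratios: row 1 (s1): 19/(3/2) = 38/3; row 2 (s2): 16/3 = 16/3; row 3 (x1): 6/(1/2) = 12.
Minimum ratio 16/3 is in the s2 row, so s2 leaves.

s2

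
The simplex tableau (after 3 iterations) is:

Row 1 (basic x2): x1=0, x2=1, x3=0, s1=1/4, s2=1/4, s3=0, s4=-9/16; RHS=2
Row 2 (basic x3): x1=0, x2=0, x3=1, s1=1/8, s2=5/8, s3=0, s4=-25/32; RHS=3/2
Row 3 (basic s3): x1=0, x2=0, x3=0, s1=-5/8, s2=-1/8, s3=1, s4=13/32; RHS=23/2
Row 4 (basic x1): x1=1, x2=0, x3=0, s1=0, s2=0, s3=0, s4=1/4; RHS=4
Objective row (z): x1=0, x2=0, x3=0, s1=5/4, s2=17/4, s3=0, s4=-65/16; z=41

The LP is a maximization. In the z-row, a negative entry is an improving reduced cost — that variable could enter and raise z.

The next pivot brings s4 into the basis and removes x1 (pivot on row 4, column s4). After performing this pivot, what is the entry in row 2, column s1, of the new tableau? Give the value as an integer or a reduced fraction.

Pivot element is row 4, column s4: 1/4.
Normalize row 4: new (row 4, s1) = 0/(1/4) = 0.
row 2 ← row 2 − (-25/32)·(new row 4): 1/8 − (-25/32)·0 = 1/8.

1/8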